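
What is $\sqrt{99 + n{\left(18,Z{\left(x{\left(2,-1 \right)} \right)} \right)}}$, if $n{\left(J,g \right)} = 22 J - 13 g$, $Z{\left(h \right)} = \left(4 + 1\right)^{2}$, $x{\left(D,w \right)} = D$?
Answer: $\sqrt{170} \approx 13.038$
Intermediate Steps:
$Z{\left(h \right)} = 25$ ($Z{\left(h \right)} = 5^{2} = 25$)
$n{\left(J,g \right)} = - 13 g + 22 J$
$\sqrt{99 + n{\left(18,Z{\left(x{\left(2,-1 \right)} \right)} \right)}} = \sqrt{99 + \left(\left(-13\right) 25 + 22 \cdot 18\right)} = \sqrt{99 + \left(-325 + 396\right)} = \sqrt{99 + 71} = \sqrt{170}$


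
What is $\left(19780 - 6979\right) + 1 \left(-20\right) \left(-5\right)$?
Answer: $12901$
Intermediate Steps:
$\left(19780 - 6979\right) + 1 \left(-20\right) \left(-5\right) = 12801 - -100 = 12801 + 100 = 12901$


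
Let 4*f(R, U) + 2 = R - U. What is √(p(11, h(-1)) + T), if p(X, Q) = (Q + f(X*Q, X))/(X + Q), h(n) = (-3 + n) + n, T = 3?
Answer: I*√6/3 ≈ 0.8165*I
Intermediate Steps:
h(n) = -3 + 2*n
f(R, U) = -½ - U/4 + R/4 (f(R, U) = -½ + (R - U)/4 = -½ + (-U/4 + R/4) = -½ - U/4 + R/4)
p(X, Q) = (-½ + Q - X/4 + Q*X/4)/(Q + X) (p(X, Q) = (Q + (-½ - X/4 + (X*Q)/4))/(X + Q) = (Q + (-½ - X/4 + (Q*X)/4))/(Q + X) = (Q + (-½ - X/4 + Q*X/4))/(Q + X) = (-½ + Q - X/4 + Q*X/4)/(Q + X))
√(p(11, h(-1)) + T) = √((-2 - 1*11 + 4*(-3 + 2*(-1)) + (-3 + 2*(-1))*11)/(4*((-3 + 2*(-1)) + 11)) + 3) = √((-2 - 11 + 4*(-3 - 2) + (-3 - 2)*11)/(4*((-3 - 2) + 11)) + 3) = √((-2 - 11 + 4*(-5) - 5*11)/(4*(-5 + 11)) + 3) = √((¼)*(-2 - 11 - 20 - 55)/6 + 3) = √((¼)*(⅙)*(-88) + 3) = √(-11/3 + 3) = √(-⅔) = I*√6/3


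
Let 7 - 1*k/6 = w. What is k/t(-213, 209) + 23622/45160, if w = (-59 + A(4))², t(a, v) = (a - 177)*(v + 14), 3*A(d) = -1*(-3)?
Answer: 49400301/65459420 ≈ 0.75467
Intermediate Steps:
A(d) = 1 (A(d) = (-1*(-3))/3 = (⅓)*3 = 1)
t(a, v) = (-177 + a)*(14 + v)
w = 3364 (w = (-59 + 1)² = (-58)² = 3364)
k = -20142 (k = 42 - 6*3364 = 42 - 20184 = -20142)
k/t(-213, 209) + 23622/45160 = -20142/(-2478 - 177*209 + 14*(-213) - 213*209) + 23622/45160 = -20142/(-2478 - 36993 - 2982 - 44517) + 23622*(1/45160) = -20142/(-86970) + 11811/22580 = -20142*(-1/86970) + 11811/22580 = 3357/14495 + 11811/22580 = 49400301/65459420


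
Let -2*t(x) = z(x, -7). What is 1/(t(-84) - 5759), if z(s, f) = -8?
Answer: -1/5755 ≈ -0.00017376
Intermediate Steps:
t(x) = 4 (t(x) = -½*(-8) = 4)
1/(t(-84) - 5759) = 1/(4 - 5759) = 1/(-5755) = -1/5755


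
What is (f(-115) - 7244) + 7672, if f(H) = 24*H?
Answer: -2332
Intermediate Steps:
(f(-115) - 7244) + 7672 = (24*(-115) - 7244) + 7672 = (-2760 - 7244) + 7672 = -10004 + 7672 = -2332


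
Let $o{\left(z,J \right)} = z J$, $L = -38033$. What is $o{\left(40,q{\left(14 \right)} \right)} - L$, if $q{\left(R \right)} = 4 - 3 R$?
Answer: $36513$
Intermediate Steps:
$o{\left(z,J \right)} = J z$
$o{\left(40,q{\left(14 \right)} \right)} - L = \left(4 - 42\right) 40 - -38033 = \left(4 - 42\right) 40 + 38033 = \left(-38\right) 40 + 38033 = -1520 + 38033 = 36513$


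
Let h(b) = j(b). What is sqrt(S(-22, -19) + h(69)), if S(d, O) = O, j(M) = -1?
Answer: 2*I*sqrt(5) ≈ 4.4721*I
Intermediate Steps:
h(b) = -1
sqrt(S(-22, -19) + h(69)) = sqrt(-19 - 1) = sqrt(-20) = 2*I*sqrt(5)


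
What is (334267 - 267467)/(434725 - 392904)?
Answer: 66800/41821 ≈ 1.5973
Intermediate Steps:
(334267 - 267467)/(434725 - 392904) = 66800/41821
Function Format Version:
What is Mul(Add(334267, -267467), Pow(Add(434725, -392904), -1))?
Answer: Rational(66800, 41821) ≈ 1.5973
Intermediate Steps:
Mul(Add(334267, -267467), Pow(Add(434725, -392904), -1)) = Mul(66800, Pow(41821, -1)) = Mul(66800, Rational(1, 41821)) = Rational(66800, 41821)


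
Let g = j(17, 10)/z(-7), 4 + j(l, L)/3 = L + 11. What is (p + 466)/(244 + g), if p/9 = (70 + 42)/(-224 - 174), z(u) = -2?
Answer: 8020/3781 ≈ 2.1211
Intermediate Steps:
j(l, L) = 21 + 3*L (j(l, L) = -12 + 3*(L + 11) = -12 + 3*(11 + L) = -12 + (33 + 3*L) = 21 + 3*L)
g = -51/2 (g = (21 + 3*10)/(-2) = (21 + 30)*(-½) = 51*(-½) = -51/2 ≈ -25.500)
p = -504/199 (p = 9*((70 + 42)/(-224 - 174)) = 9*(112/(-398)) = 9*(112*(-1/398)) = 9*(-56/199) = -504/199 ≈ -2.5327)
(p + 466)/(244 + g) = (-504/199 + 466)/(244 - 51/2) = 92230/(199*(437/2)) = (92230/199)*(2/437) = 8020/3781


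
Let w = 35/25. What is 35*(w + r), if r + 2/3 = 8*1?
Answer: 917/3 ≈ 305.67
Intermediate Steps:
r = 22/3 (r = -⅔ + 8*1 = -⅔ + 8 = 22/3 ≈ 7.3333)
w = 7/5 (w = 35*(1/25) = 7/5 ≈ 1.4000)
35*(w + r) = 35*(7/5 + 22/3) = 35*(131/15) = 917/3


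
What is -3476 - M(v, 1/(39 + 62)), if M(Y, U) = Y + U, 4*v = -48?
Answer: -349865/101 ≈ -3464.0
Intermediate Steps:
v = -12 (v = (¼)*(-48) = -12)
M(Y, U) = U + Y
-3476 - M(v, 1/(39 + 62)) = -3476 - (1/(39 + 62) - 12) = -3476 - (1/101 - 12) = -3476 - 1*(-1211/101) = -3476 + 1211/101 = -349865/101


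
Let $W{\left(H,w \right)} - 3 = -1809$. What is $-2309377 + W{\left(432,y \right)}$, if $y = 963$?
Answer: $-2311183$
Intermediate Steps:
$W{\left(H,w \right)} = -1806$ ($W{\left(H,w \right)} = 3 - 1809 = -1806$)
$-2309377 + W{\left(432,y \right)} = -2309377 - 1806 = -2311183$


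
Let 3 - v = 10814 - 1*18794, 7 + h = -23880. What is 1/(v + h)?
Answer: -1/15904 ≈ -6.2877e-5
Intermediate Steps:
h = -23887 (h = -7 - 23880 = -23887)
v = 7983 (v = 3 - (10814 - 1*18794) = 3 - (10814 - 18794) = 3 - 1*(-7980) = 3 + 7980 = 7983)
1/(v + h) = 1/(7983 - 23887) = 1/(-15904) = -1/15904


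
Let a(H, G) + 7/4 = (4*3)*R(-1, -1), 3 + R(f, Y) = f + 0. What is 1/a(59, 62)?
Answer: -4/199 ≈ -0.020101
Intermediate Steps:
R(f, Y) = -3 + f (R(f, Y) = -3 + (f + 0) = -3 + f)
a(H, G) = -199/4 (a(H, G) = -7/4 + (4*3)*(-3 - 1) = -7/4 + 12*(-4) = -7/4 - 48 = -199/4)
1/a(59, 62) = 1/(-199/4) = -4/199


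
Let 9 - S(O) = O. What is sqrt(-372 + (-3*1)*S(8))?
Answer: 5*I*sqrt(15) ≈ 19.365*I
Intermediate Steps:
S(O) = 9 - O
sqrt(-372 + (-3*1)*S(8)) = sqrt(-372 + (-3*1)*(9 - 1*8)) = sqrt(-372 - 3*(9 - 8)) = sqrt(-372 - 3*1) = sqrt(-372 - 3) = sqrt(-375) = 5*I*sqrt(15)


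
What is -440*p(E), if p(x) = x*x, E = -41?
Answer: -739640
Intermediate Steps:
p(x) = x²
-440*p(E) = -440*(-41)² = -440*1681 = -739640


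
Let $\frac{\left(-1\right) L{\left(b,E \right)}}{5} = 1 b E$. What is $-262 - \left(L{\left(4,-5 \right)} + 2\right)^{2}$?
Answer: $-10666$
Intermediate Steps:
$L{\left(b,E \right)} = - 5 E b$ ($L{\left(b,E \right)} = - 5 \cdot 1 b E = - 5 b E = - 5 E b$)
$-262 - \left(L{\left(4,-5 \right)} + 2\right)^{2} = -262 - \left(\left(-5\right) \left(-5\right) 4 + 2\right)^{2} = -262 - \left(100 + 2\right)^{2} = -262 - 102^{2} = -262 - 10404 = -10666$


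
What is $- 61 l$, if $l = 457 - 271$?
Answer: $-11346$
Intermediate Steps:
$l = 186$ ($l = 457 - 271 = 186$)
$- 61 l = \left(-61\right) 186 = -11346$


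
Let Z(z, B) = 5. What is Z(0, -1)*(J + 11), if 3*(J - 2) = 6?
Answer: 75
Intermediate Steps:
J = 4 (J = 2 + (⅓)*6 = 2 + 2 = 4)
Z(0, -1)*(J + 11) = 5*(4 + 11) = 5*15 = 75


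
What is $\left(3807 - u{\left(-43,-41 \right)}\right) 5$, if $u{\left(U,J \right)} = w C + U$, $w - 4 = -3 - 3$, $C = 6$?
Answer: $19310$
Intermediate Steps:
$w = -2$ ($w = 4 - 6 = -2$)
$u{\left(U,J \right)} = -12 + U$ ($u{\left(U,J \right)} = \left(-2\right) 6 + U = -12 + U$)
$\left(3807 - u{\left(-43,-41 \right)}\right) 5 = \left(3807 - \left(-12 - 43\right)\right) 5 = \left(3807 - -55\right) 5 = \left(3807 + 55\right) 5 = 3862 \cdot 5 = 19310$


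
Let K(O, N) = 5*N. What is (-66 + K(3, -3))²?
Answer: 6561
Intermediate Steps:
(-66 + K(3, -3))² = (-66 + 5*(-3))² = (-66 - 15)² = (-81)² = 6561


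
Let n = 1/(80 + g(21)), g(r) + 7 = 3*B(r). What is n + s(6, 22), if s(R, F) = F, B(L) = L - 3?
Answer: 2795/127 ≈ 22.008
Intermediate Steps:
B(L) = -3 + L
g(r) = -16 + 3*r (g(r) = -7 + 3*(-3 + r) = -7 + (-9 + 3*r) = -16 + 3*r)
n = 1/127 (n = 1/(80 + (-16 + 3*21)) = 1/(80 + (-16 + 63)) = 1/(80 + 47) = 1/127 ≈ 0.0078740)
n + s(6, 22) = 1/127 + 22 = 2795/127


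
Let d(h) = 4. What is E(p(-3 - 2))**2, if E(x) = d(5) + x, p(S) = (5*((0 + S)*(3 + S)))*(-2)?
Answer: 9216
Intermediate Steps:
p(S) = -10*S*(3 + S) (p(S) = (5*(S*(3 + S)))*(-2) = (5*S*(3 + S))*(-2) = -10*S*(3 + S))
E(x) = 4 + x
E(p(-3 - 2))**2 = (4 - 10*(-3 - 2)*(3 + (-3 - 2)))**2 = (4 - 10*(-5)*(3 - 5))**2 = (4 - 10*(-5)*(-2))**2 = (4 - 100)**2 = (-96)**2 = 9216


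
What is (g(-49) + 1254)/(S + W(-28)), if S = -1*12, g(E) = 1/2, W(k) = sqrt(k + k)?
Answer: -7527/100 - 2509*I*sqrt(14)/200 ≈ -75.27 - 46.939*I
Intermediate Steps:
W(k) = sqrt(2)*sqrt(k) (W(k) = sqrt(2*k) = sqrt(2)*sqrt(k))
g(E) = 1/2
S = -12
(g(-49) + 1254)/(S + W(-28)) = (1/2 + 1254)/(-12 + sqrt(2)*sqrt(-28)) = 2509/(2*(-12 + sqrt(2)*(2*I*sqrt(7)))) = 2509/(2*(-12 + 2*I*sqrt(14)))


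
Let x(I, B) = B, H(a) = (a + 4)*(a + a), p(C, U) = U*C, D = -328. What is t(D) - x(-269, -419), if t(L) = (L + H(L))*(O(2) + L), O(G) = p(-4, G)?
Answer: -71304157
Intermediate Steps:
p(C, U) = C*U
O(G) = -4*G
H(a) = 2*a*(4 + a) (H(a) = (4 + a)*(2*a) = 2*a*(4 + a))
t(L) = (-8 + L)*(L + 2*L*(4 + L)) (t(L) = (L + 2*L*(4 + L))*(-4*2 + L) = (L + 2*L*(4 + L))*(-8 + L) = (-8 + L)*(L + 2*L*(4 + L)))
t(D) - x(-269, -419) = -328*(-72 - 7*(-328) + 2*(-328)²) - 1*(-419) = -328*(-72 + 2296 + 2*107584) + 419 = -328*(-72 + 2296 + 215168) + 419 = -328*217392 + 419 = -71304576 + 419 = -71304157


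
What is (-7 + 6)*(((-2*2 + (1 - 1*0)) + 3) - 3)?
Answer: 3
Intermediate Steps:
(-7 + 6)*(((-2*2 + (1 - 1*0)) + 3) - 3) = -(((-4 + (1 + 0)) + 3) - 3) = -(((-4 + 1) + 3) - 3) = -((-3 + 3) - 3) = -(0 - 3) = -1*(-3) = 3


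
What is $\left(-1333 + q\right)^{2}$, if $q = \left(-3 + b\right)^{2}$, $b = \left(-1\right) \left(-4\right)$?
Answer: $1774224$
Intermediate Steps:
$b = 4$
$q = 1$ ($q = \left(-3 + 4\right)^{2} = 1^{2} = 1$)
$\left(-1333 + q\right)^{2} = \left(-1333 + 1\right)^{2} = \left(-1332\right)^{2} = 1774224$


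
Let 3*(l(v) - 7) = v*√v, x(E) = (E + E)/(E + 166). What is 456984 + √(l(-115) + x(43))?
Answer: 456984 + √(2913669 - 15069945*I*√115)/627 ≈ 4.57e+5 - 14.208*I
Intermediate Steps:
x(E) = 2*E/(166 + E) (x(E) = (2*E)/(166 + E) = 2*E/(166 + E))
l(v) = 7 + v^(3/2)/3 (l(v) = 7 + (v*√v)/3 = 7 + v^(3/2)/3)
456984 + √(l(-115) + x(43)) = 456984 + √((7 + (-115)^(3/2)/3) + 2*43/(166 + 43)) = 456984 + √((7 + (-115*I*√115)/3) + 2*43/209) = 456984 + √((7 - 115*I*√115/3) + 2*43*(1/209)) = 456984 + √((7 - 115*I*√115/3) + 86/209) = 456984 + √(1549/209 - 115*I*√115/3)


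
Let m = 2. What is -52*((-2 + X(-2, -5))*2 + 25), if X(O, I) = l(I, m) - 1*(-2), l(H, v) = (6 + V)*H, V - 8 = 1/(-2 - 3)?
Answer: 5876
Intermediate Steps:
V = 39/5 (V = 8 + 1/(-2 - 3) = 8 + 1/(-5) = 8 - ⅕ = 39/5 ≈ 7.8000)
l(H, v) = 69*H/5 (l(H, v) = (6 + 39/5)*H = 69*H/5)
X(O, I) = 2 + 69*I/5 (X(O, I) = 69*I/5 - 1*(-2) = 69*I/5 + 2 = 2 + 69*I/5)
-52*((-2 + X(-2, -5))*2 + 25) = -52*((-2 + (2 + (69/5)*(-5)))*2 + 25) = -52*((-2 + (2 - 69))*2 + 25) = -52*((-2 - 67)*2 + 25) = -52*(-69*2 + 25) = -52*(-138 + 25) = -52*(-113) = 5876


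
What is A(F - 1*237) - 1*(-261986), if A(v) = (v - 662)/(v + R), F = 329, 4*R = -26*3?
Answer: 7597366/29 ≈ 2.6198e+5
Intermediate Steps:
R = -39/2 (R = (-26*3)/4 = (¼)*(-78) = -39/2 ≈ -19.500)
A(v) = (-662 + v)/(-39/2 + v) (A(v) = (v - 662)/(v - 39/2) = (-662 + v)/(-39/2 + v))
A(F - 1*237) - 1*(-261986) = 2*(-662 + (329 - 1*237))/(-39 + 2*(329 - 1*237)) - 1*(-261986) = 2*(-662 + (329 - 237))/(-39 + 2*(329 - 237)) + 261986 = 2*(-662 + 92)/(-39 + 2*92) + 261986 = 2*(-570)/(-39 + 184) + 261986 = 2*(-570)/145 + 261986 = 2*(1/145)*(-570) + 261986 = -228/29 + 261986 = 7597366/29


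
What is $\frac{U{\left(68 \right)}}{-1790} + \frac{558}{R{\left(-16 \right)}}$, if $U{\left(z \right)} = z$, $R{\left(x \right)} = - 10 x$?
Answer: $\frac{49397}{14320} \approx 3.4495$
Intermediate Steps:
$\frac{U{\left(68 \right)}}{-1790} + \frac{558}{R{\left(-16 \right)}} = \frac{68}{-1790} + \frac{558}{\left(-10\right) \left(-16\right)} = 68 \left(- \frac{1}{1790}\right) + \frac{558}{160} = - \frac{34}{895} + 558 \cdot \frac{1}{160} = - \frac{34}{895} + \frac{279}{80} = \frac{49397}{14320}$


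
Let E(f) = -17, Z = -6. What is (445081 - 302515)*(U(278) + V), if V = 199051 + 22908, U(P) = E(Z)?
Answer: 31641383172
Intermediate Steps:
U(P) = -17
V = 221959
(445081 - 302515)*(U(278) + V) = (445081 - 302515)*(-17 + 221959) = 142566*221942 = 31641383172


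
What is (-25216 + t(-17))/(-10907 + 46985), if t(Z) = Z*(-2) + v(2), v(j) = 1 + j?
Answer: -1199/1718 ≈ -0.69790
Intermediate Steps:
t(Z) = 3 - 2*Z (t(Z) = Z*(-2) + (1 + 2) = -2*Z + 3 = 3 - 2*Z)
(-25216 + t(-17))/(-10907 + 46985) = (-25216 + (3 - 2*(-17)))/(-10907 + 46985) = (-25216 + (3 + 34))/36078 = (-25216 + 37)*(1/36078) = -25179*1/36078 = -1199/1718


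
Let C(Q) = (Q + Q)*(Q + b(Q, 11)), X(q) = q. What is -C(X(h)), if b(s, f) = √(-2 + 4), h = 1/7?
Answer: -2/49 - 2*√2/7 ≈ -0.44488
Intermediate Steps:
h = ⅐ ≈ 0.14286
b(s, f) = √2
C(Q) = 2*Q*(Q + √2) (C(Q) = (Q + Q)*(Q + √2) = (2*Q)*(Q + √2) = 2*Q*(Q + √2))
-C(X(h)) = -2*(⅐ + √2)/7 = -(2/49 + 2*√2/7) = -2/49 - 2*√2/7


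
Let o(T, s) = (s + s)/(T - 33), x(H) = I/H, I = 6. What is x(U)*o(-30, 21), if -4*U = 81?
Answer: 16/81 ≈ 0.19753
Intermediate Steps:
U = -81/4 (U = -1/4*81 = -81/4 ≈ -20.250)
x(H) = 6/H
o(T, s) = 2*s/(-33 + T) (o(T, s) = (2*s)/(-33 + T) = 2*s/(-33 + T))
x(U)*o(-30, 21) = (6/(-81/4))*(2*21/(-33 - 30)) = (6*(-4/81))*(2*21/(-63)) = -16*21*(-1)/(27*63) = -8/27*(-2/3) = 16/81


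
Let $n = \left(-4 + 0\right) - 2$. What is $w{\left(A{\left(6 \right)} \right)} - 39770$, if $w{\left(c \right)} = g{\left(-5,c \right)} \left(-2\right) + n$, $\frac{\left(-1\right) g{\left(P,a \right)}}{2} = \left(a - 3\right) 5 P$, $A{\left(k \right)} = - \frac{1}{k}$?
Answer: $- \frac{118378}{3} \approx -39459.0$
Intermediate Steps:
$n = -6$ ($n = -4 - 2 = -6$)
$g{\left(P,a \right)} = - 2 P \left(-15 + 5 a\right)$ ($g{\left(P,a \right)} = - 2 \left(a - 3\right) 5 P = - 2 \left(-3 + a\right) 5 P = - 2 \left(-15 + 5 a\right) P = - 2 P \left(-15 + 5 a\right)$)
$w{\left(c \right)} = 294 - 100 c$ ($w{\left(c \right)} = 10 \left(-5\right) \left(3 - c\right) \left(-2\right) - 6 = \left(-150 + 50 c\right) \left(-2\right) - 6 = \left(300 - 100 c\right) - 6 = 294 - 100 c$)
$w{\left(A{\left(6 \right)} \right)} - 39770 = \left(294 - 100 \left(- \frac{1}{6}\right)\right) - 39770 = \left(294 - 100 \left(\left(-1\right) \frac{1}{6}\right)\right) - 39770 = \left(294 - - \frac{50}{3}\right) - 39770 = \left(294 + \frac{50}{3}\right) - 39770 = \frac{932}{3} - 39770 = - \frac{118378}{3}$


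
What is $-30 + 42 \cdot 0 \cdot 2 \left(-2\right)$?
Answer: $-30$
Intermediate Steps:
$-30 + 42 \cdot 0 \cdot 2 \left(-2\right) = -30 + 42 \cdot 0 \left(-2\right) = -30 + 42 \cdot 0 = -30 + 0 = -30$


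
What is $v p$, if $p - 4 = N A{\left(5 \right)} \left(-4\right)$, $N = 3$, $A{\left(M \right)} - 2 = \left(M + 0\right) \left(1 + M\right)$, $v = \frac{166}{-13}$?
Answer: $\frac{63080}{13} \approx 4852.3$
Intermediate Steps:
$v = - \frac{166}{13}$ ($v = 166 \left(- \frac{1}{13}\right) = - \frac{166}{13} \approx -12.769$)
$A{\left(M \right)} = 2 + M \left(1 + M\right)$ ($A{\left(M \right)} = 2 + \left(M + 0\right) \left(1 + M\right) = 2 + M \left(1 + M\right)$)
$p = -380$ ($p = 4 + 3 \left(2 + 5 + 5^{2}\right) \left(-4\right) = 4 + 3 \left(2 + 5 + 25\right) \left(-4\right) = 4 + 3 \cdot 32 \left(-4\right) = 4 + 96 \left(-4\right) = 4 - 384 = -380$)
$v p = \left(- \frac{166}{13}\right) \left(-380\right) = \frac{63080}{13}$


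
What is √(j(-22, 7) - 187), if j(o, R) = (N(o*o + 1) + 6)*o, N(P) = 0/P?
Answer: I*√319 ≈ 17.861*I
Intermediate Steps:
N(P) = 0
j(o, R) = 6*o (j(o, R) = (0 + 6)*o = 6*o)
√(j(-22, 7) - 187) = √(6*(-22) - 187) = √(-132 - 187) = √(-319) = I*√319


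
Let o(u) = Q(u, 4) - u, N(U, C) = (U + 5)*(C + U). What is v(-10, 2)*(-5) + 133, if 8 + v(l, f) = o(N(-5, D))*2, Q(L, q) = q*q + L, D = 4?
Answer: 13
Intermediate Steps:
Q(L, q) = L + q² (Q(L, q) = q² + L = L + q²)
N(U, C) = (5 + U)*(C + U)
o(u) = 16 (o(u) = (u + 4²) - u = (u + 16) - u = (16 + u) - u = 16)
v(l, f) = 24 (v(l, f) = -8 + 16*2 = -8 + 32 = 24)
v(-10, 2)*(-5) + 133 = 24*(-5) + 133 = -120 + 133 = 13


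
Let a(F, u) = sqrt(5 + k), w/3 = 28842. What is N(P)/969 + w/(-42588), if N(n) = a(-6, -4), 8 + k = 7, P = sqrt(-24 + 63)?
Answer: -4653251/2292654 ≈ -2.0296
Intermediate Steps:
w = 86526 (w = 3*28842 = 86526)
P = sqrt(39) ≈ 6.2450
k = -1 (k = -8 + 7 = -1)
a(F, u) = 2 (a(F, u) = sqrt(5 - 1) = sqrt(4) = 2)
N(n) = 2
N(P)/969 + w/(-42588) = 2/969 + 86526/(-42588) = 2*(1/969) + 86526*(-1/42588) = 2/969 - 4807/2366 = -4653251/2292654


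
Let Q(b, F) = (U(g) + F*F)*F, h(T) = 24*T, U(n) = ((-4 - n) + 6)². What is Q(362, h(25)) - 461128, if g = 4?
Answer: 215541272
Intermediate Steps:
U(n) = (2 - n)²
Q(b, F) = F*(4 + F²) (Q(b, F) = ((-2 + 4)² + F*F)*F = (2² + F²)*F = (4 + F²)*F = F*(4 + F²))
Q(362, h(25)) - 461128 = (24*25)*(4 + (24*25)²) - 461128 = 600*(4 + 600²) - 461128 = 600*(4 + 360000) - 461128 = 600*360004 - 461128 = 216002400 - 461128 = 215541272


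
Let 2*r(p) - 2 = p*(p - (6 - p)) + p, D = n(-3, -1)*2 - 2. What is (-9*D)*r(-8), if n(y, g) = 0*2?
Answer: 1530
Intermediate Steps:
n(y, g) = 0
D = -2 (D = 0*2 - 2 = 0 - 2 = -2)
r(p) = 1 + p/2 + p*(-6 + 2*p)/2 (r(p) = 1 + (p*(p - (6 - p)) + p)/2 = 1 + (p*(p + (-6 + p)) + p)/2 = 1 + (p*(-6 + 2*p) + p)/2 = 1 + (p + p*(-6 + 2*p))/2 = 1 + (p/2 + p*(-6 + 2*p)/2) = 1 + p/2 + p*(-6 + 2*p)/2)
(-9*D)*r(-8) = (-9*(-2))*(1 + (-8)² - 5/2*(-8)) = 18*(1 + 64 + 20) = 18*85 = 1530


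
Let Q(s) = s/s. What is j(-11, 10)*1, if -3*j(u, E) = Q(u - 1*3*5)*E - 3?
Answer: -7/3 ≈ -2.3333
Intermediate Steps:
Q(s) = 1
j(u, E) = 1 - E/3 (j(u, E) = -(1*E - 3)/3 = -(E - 3)/3 = -(-3 + E)/3 = 1 - E/3)
j(-11, 10)*1 = (1 - ⅓*10)*1 = (1 - 10/3)*1 = -7/3*1 = -7/3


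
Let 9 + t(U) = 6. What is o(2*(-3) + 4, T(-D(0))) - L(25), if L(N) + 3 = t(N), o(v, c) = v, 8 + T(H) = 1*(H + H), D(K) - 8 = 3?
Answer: 4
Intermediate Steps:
t(U) = -3 (t(U) = -9 + 6 = -3)
D(K) = 11 (D(K) = 8 + 3 = 11)
T(H) = -8 + 2*H (T(H) = -8 + 1*(H + H) = -8 + 1*(2*H) = -8 + 2*H)
L(N) = -6 (L(N) = -3 - 3 = -6)
o(2*(-3) + 4, T(-D(0))) - L(25) = (2*(-3) + 4) - 1*(-6) = (-6 + 4) + 6 = -2 + 6 = 4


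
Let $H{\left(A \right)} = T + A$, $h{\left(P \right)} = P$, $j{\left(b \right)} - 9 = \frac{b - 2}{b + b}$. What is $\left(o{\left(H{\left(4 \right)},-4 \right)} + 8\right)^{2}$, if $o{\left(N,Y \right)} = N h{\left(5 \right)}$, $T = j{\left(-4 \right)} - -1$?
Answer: $\frac{106929}{16} \approx 6683.1$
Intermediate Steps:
$j{\left(b \right)} = 9 + \frac{-2 + b}{2 b}$ ($j{\left(b \right)} = 9 + \frac{b - 2}{b + b} = 9 + \frac{-2 + b}{2 b}$)
$T = \frac{43}{4}$ ($T = \left(\frac{19}{2} - \frac{1}{-4}\right) - -1 = \left(\frac{19}{2} - - \frac{1}{4}\right) + 1 = \left(\frac{19}{2} + \frac{1}{4}\right) + 1 = \frac{39}{4} + 1 = \frac{43}{4} \approx 10.75$)
$H{\left(A \right)} = \frac{43}{4} + A$
$o{\left(N,Y \right)} = 5 N$ ($o{\left(N,Y \right)} = N 5 = 5 N$)
$\left(o{\left(H{\left(4 \right)},-4 \right)} + 8\right)^{2} = \left(5 \left(\frac{43}{4} + 4\right) + 8\right)^{2} = \left(5 \cdot \frac{59}{4} + 8\right)^{2} = \left(\frac{295}{4} + 8\right)^{2} = \left(\frac{327}{4}\right)^{2} = \frac{106929}{16}$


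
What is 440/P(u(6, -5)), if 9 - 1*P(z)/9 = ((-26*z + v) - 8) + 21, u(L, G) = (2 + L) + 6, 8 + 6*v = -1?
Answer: 880/6507 ≈ 0.13524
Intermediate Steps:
v = -3/2 (v = -4/3 + (⅙)*(-1) = -4/3 - ⅙ = -3/2 ≈ -1.5000)
u(L, G) = 8 + L
P(z) = -45/2 + 234*z (P(z) = 81 - 9*(((-26*z - 3/2) - 8) + 21) = 81 - 9*(((-3/2 - 26*z) - 8) + 21) = 81 - 9*((-19/2 - 26*z) + 21) = 81 - 9*(23/2 - 26*z) = 81 + (-207/2 + 234*z) = -45/2 + 234*z)
440/P(u(6, -5)) = 440/(-45/2 + 234*(8 + 6)) = 440/(-45/2 + 234*14) = 440/(-45/2 + 3276) = 440/(6507/2) = 440*(2/6507) = 880/6507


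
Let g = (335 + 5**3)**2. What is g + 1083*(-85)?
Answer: 119545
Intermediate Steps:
g = 211600 (g = (335 + 125)**2 = 460**2 = 211600)
g + 1083*(-85) = 211600 + 1083*(-85) = 211600 - 92055 = 119545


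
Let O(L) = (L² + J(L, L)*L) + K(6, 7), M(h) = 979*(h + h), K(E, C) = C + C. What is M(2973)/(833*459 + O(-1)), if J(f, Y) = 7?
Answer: 5821134/382355 ≈ 15.224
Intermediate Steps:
K(E, C) = 2*C
M(h) = 1958*h (M(h) = 979*(2*h) = 1958*h)
O(L) = 14 + L² + 7*L (O(L) = (L² + 7*L) + 2*7 = (L² + 7*L) + 14 = 14 + L² + 7*L)
M(2973)/(833*459 + O(-1)) = (1958*2973)/(833*459 + (14 + (-1)² + 7*(-1))) = 5821134/(382347 + (14 + 1 - 7)) = 5821134/(382347 + 8) = 5821134/382355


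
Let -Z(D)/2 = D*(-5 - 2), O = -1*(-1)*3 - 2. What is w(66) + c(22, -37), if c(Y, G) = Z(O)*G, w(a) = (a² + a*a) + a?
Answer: 8260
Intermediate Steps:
w(a) = a + 2*a² (w(a) = (a² + a²) + a = 2*a² + a = a + 2*a²)
O = 1 (O = 1*3 - 2 = 3 - 2 = 1)
Z(D) = 14*D (Z(D) = -2*D*(-5 - 2) = -2*D*(-7) = -(-14)*D = 14*D)
c(Y, G) = 14*G (c(Y, G) = (14*1)*G = 14*G)
w(66) + c(22, -37) = 66*(1 + 2*66) + 14*(-37) = 66*(1 + 132) - 518 = 66*133 - 518 = 8778 - 518 = 8260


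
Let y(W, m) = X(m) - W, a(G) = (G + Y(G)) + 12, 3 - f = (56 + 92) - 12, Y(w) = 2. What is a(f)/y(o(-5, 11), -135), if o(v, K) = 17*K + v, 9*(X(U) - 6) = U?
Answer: 119/191 ≈ 0.62304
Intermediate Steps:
X(U) = 6 + U/9
f = -133 (f = 3 - ((56 + 92) - 12) = 3 - (148 - 12) = 3 - 1*136 = 3 - 136 = -133)
a(G) = 14 + G (a(G) = (G + 2) + 12 = (2 + G) + 12 = 14 + G)
o(v, K) = v + 17*K
y(W, m) = 6 - W + m/9 (y(W, m) = (6 + m/9) - W = 6 - W + m/9)
a(f)/y(o(-5, 11), -135) = (14 - 133)/(6 - (-5 + 17*11) + (1/9)*(-135)) = -119/(6 - (-5 + 187) - 15) = -119/(6 - 1*182 - 15) = -119/(6 - 182 - 15) = -119/(-191) = -119*(-1/191) = 119/191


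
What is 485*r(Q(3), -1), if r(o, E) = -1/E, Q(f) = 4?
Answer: 485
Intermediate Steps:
485*r(Q(3), -1) = 485*(-1/(-1)) = 485*(-1*(-1)) = 485*1 = 485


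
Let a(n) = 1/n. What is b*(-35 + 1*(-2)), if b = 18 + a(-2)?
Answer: -1295/2 ≈ -647.50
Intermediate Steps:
b = 35/2 (b = 18 + 1/(-2) = 18 - 1/2 = 35/2 ≈ 17.500)
b*(-35 + 1*(-2)) = 35*(-35 + 1*(-2))/2 = 35*(-35 - 2)/2 = (35/2)*(-37) = -1295/2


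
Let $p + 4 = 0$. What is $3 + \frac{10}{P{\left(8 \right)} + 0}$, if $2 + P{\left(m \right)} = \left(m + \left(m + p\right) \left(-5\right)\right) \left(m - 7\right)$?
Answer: $\frac{16}{7} \approx 2.2857$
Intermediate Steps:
$p = -4$ ($p = -4 + 0 = -4$)
$P{\left(m \right)} = -2 + \left(-7 + m\right) \left(20 - 4 m\right)$ ($P{\left(m \right)} = -2 + \left(m + \left(m - 4\right) \left(-5\right)\right) \left(m - 7\right) = -2 + \left(m + \left(-4 + m\right) \left(-5\right)\right) \left(-7 + m\right) = -2 + \left(m - \left(-20 + 5 m\right)\right) \left(-7 + m\right) = -2 + \left(20 - 4 m\right) \left(-7 + m\right) = -2 + \left(-7 + m\right) \left(20 - 4 m\right)$)
$3 + \frac{10}{P{\left(8 \right)} + 0} = 3 + \frac{10}{\left(-142 - 4 \cdot 8^{2} + 48 \cdot 8\right) + 0} = 3 + \frac{10}{\left(-142 - 256 + 384\right) + 0} = 3 + \frac{10}{-14 + 0} = 3 + \frac{10}{-14} = 3 + 10 \left(- \frac{1}{14}\right) = 3 - \frac{5}{7} = \frac{16}{7}$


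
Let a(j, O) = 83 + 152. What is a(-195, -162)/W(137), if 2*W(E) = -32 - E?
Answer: -470/169 ≈ -2.7811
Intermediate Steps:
a(j, O) = 235
W(E) = -16 - E/2 (W(E) = (-32 - E)/2 = -16 - E/2)
a(-195, -162)/W(137) = 235/(-16 - ½*137) = 235/(-16 - 137/2) = 235/(-169/2) = 235*(-2/169) = -470/169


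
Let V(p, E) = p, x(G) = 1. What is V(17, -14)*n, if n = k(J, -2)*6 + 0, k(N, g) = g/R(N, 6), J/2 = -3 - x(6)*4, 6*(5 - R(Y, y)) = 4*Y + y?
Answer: -153/10 ≈ -15.300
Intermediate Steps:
R(Y, y) = 5 - 2*Y/3 - y/6 (R(Y, y) = 5 - (4*Y + y)/6 = 5 - (y + 4*Y)/6 = 5 + (-2*Y/3 - y/6) = 5 - 2*Y/3 - y/6)
J = -14 (J = 2*(-3 - 4) = 2*(-7) = -14)
k(N, g) = g/(4 - 2*N/3) (k(N, g) = g/(5 - 2*N/3 - 1/6*6) = g/(5 - 2*N/3 - 1) = g/(4 - 2*N/3))
n = -9/10 (n = -3*(-2)/(-12 + 2*(-14))*6 + 0 = -3*(-2)/(-12 - 28)*6 + 0 = -3*(-2)/(-40)*6 + 0 = -3*(-2)*(-1/40)*6 + 0 = -3/20*6 + 0 = -9/10 + 0 = -9/10 ≈ -0.90000)
V(17, -14)*n = 17*(-9/10) = -153/10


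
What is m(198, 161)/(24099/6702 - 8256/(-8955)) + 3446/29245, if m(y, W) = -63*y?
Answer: -2432575540057742/881048702885 ≈ -2761.0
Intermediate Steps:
m(198, 161)/(24099/6702 - 8256/(-8955)) + 3446/29245 = (-63*198)/(24099/6702 - 8256/(-8955)) + 3446/29245 = -12474/(24099*(1/6702) - 8256*(-1/8955)) + 3446*(1/29245) = -12474/(8033/2234 + 2752/2985) + 3446/29245 = -12474/30126473/6668490 + 3446/29245 = -12474*6668490/30126473 + 3446/29245 = -83182744260/30126473 + 3446/29245 = -2432575540057742/881048702885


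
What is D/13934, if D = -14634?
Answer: -7317/6967 ≈ -1.0502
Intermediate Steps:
D/13934 = -14634/13934 = -14634*1/13934 = -7317/6967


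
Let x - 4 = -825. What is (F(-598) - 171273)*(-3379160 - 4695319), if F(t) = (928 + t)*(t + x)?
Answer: 5163976523097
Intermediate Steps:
x = -821 (x = 4 - 825 = -821)
F(t) = (-821 + t)*(928 + t) (F(t) = (928 + t)*(t - 821) = (928 + t)*(-821 + t) = (-821 + t)*(928 + t))
(F(-598) - 171273)*(-3379160 - 4695319) = ((-761888 + (-598)**2 + 107*(-598)) - 171273)*(-3379160 - 4695319) = ((-761888 + 357604 - 63986) - 171273)*(-8074479) = (-468270 - 171273)*(-8074479) = -639543*(-8074479) = 5163976523097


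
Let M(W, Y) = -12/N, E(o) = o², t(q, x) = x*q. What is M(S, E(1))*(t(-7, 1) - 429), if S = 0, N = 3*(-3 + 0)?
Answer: -1744/3 ≈ -581.33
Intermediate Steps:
t(q, x) = q*x
N = -9 (N = 3*(-3) = -9)
M(W, Y) = 4/3 (M(W, Y) = -12/(-9) = -12*(-⅑) = 4/3)
M(S, E(1))*(t(-7, 1) - 429) = 4*(-7*1 - 429)/3 = 4*(-7 - 429)/3 = (4/3)*(-436) = -1744/3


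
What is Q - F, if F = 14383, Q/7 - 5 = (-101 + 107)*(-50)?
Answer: -16448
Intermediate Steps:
Q = -2065 (Q = 35 + 7*((-101 + 107)*(-50)) = 35 + 7*(6*(-50)) = 35 + 7*(-300) = 35 - 2100 = -2065)
Q - F = -2065 - 1*14383 = -2065 - 14383 = -16448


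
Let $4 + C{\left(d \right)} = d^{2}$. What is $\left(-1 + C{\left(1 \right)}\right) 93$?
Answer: $-372$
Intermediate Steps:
$C{\left(d \right)} = -4 + d^{2}$
$\left(-1 + C{\left(1 \right)}\right) 93 = \left(-1 - \left(4 - 1^{2}\right)\right) 93 = \left(-1 + \left(-4 + 1\right)\right) 93 = \left(-1 - 3\right) 93 = \left(-4\right) 93 = -372$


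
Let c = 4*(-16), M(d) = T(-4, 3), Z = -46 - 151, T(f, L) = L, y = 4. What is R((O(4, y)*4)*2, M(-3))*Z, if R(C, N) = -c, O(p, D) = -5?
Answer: -12608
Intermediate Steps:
Z = -197
M(d) = 3
c = -64
R(C, N) = 64 (R(C, N) = -1*(-64) = 64)
R((O(4, y)*4)*2, M(-3))*Z = 64*(-197) = -12608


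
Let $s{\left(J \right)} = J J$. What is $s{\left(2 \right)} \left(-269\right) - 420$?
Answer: $-1496$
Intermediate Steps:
$s{\left(J \right)} = J^{2}$
$s{\left(2 \right)} \left(-269\right) - 420 = 2^{2} \left(-269\right) - 420 = 4 \left(-269\right) - 420 = -1076 - 420 = -1496$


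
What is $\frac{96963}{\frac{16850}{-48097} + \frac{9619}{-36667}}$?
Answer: $- \frac{57000433204379}{360161331} \approx -1.5826 \cdot 10^{5}$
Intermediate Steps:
$\frac{96963}{\frac{16850}{-48097} + \frac{9619}{-36667}} = \frac{96963}{16850 \left(- \frac{1}{48097}\right) + 9619 \left(- \frac{1}{36667}\right)} = \frac{96963}{- \frac{16850}{48097} - \frac{9619}{36667}} = \frac{96963}{- \frac{1080483993}{1763572699}} = 96963 \left(- \frac{1763572699}{1080483993}\right) = - \frac{57000433204379}{360161331}$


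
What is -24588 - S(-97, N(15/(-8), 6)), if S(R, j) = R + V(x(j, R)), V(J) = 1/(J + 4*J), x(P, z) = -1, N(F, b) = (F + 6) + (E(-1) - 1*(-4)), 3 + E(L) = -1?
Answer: -122454/5 ≈ -24491.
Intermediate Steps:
E(L) = -4 (E(L) = -3 - 1 = -4)
N(F, b) = 6 + F (N(F, b) = (F + 6) + (-4 - 1*(-4)) = (6 + F) + (-4 + 4) = (6 + F) + 0 = 6 + F)
V(J) = 1/(5*J)
S(R, j) = -⅕ + R (S(R, j) = R + (⅕)/(-1) = R + (⅕)*(-1) = R - ⅕ = -⅕ + R)
-24588 - S(-97, N(15/(-8), 6)) = -24588 - (-⅕ - 97) = -24588 - 1*(-486/5) = -24588 + 486/5 = -122454/5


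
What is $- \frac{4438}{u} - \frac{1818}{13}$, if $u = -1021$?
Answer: $- \frac{1798484}{13273} \approx -135.5$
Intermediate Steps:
$- \frac{4438}{u} - \frac{1818}{13} = - \frac{4438}{-1021} - \frac{1818}{13} = \left(-4438\right) \left(- \frac{1}{1021}\right) - \frac{1818}{13} = \frac{4438}{1021} - \frac{1818}{13} = - \frac{1798484}{13273}$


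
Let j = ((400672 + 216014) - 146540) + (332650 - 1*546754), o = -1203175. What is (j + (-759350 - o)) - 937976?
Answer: -238109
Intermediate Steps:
j = 256042 (j = (616686 - 146540) + (332650 - 546754) = 470146 - 214104 = 256042)
(j + (-759350 - o)) - 937976 = (256042 + (-759350 - 1*(-1203175))) - 937976 = (256042 + (-759350 + 1203175)) - 937976 = (256042 + 443825) - 937976 = 699867 - 937976 = -238109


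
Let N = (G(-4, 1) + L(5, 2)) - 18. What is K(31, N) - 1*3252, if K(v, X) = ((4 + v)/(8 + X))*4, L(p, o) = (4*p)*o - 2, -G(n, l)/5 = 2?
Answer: -29198/9 ≈ -3244.2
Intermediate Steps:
G(n, l) = -10 (G(n, l) = -5*2 = -10)
L(p, o) = -2 + 4*o*p (L(p, o) = 4*o*p - 2 = -2 + 4*o*p)
N = 10 (N = (-10 + (-2 + 4*2*5)) - 18 = (-10 + (-2 + 40)) - 18 = (-10 + 38) - 18 = 28 - 18 = 10)
K(v, X) = 4*(4 + v)/(8 + X) (K(v, X) = ((4 + v)/(8 + X))*4 = 4*(4 + v)/(8 + X))
K(31, N) - 1*3252 = 4*(4 + 31)/(8 + 10) - 1*3252 = 4*35/18 - 3252 = 4*(1/18)*35 - 3252 = 70/9 - 3252 = -29198/9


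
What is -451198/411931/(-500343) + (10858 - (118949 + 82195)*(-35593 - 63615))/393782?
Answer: 2056441321617796536283/40580572449236703 ≈ 50676.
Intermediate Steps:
-451198/411931/(-500343) + (10858 - (118949 + 82195)*(-35593 - 63615))/393782 = -451198*1/411931*(-1/500343) + (10858 - 201144*(-99208))*(1/393782) = -451198/411931*(-1/500343) + (10858 - 1*(-19955093952))*(1/393782) = 451198/206106792333 + (10858 + 19955093952)*(1/393782) = 451198/206106792333 + 19955104810*(1/393782) = 451198/206106792333 + 9977552405/196891 = 2056441321617796536283/40580572449236703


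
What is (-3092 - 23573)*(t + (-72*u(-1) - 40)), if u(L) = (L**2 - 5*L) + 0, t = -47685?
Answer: 1284106405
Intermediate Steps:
u(L) = L**2 - 5*L
(-3092 - 23573)*(t + (-72*u(-1) - 40)) = (-3092 - 23573)*(-47685 + (-(-72)*(-5 - 1) - 40)) = -26665*(-47685 + (-(-72)*(-6) - 40)) = -26665*(-47685 + (-72*6 - 40)) = -26665*(-47685 + (-432 - 40)) = -26665*(-47685 - 472) = -26665*(-48157) = 1284106405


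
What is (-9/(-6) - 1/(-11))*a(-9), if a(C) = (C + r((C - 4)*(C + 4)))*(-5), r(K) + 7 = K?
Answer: -8575/22 ≈ -389.77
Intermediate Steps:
r(K) = -7 + K
a(C) = 35 - 5*C - 5*(-4 + C)*(4 + C) (a(C) = (C + (-7 + (C - 4)*(C + 4)))*(-5) = (C + (-7 + (-4 + C)*(4 + C)))*(-5) = (-7 + C + (-4 + C)*(4 + C))*(-5) = 35 - 5*C - 5*(-4 + C)*(4 + C))
(-9/(-6) - 1/(-11))*a(-9) = (-9/(-6) - 1/(-11))*(115 - 5*(-9) - 5*(-9)**2) = (-9*(-1/6) - 1*(-1/11))*(115 + 45 - 5*81) = (3/2 + 1/11)*(115 + 45 - 405) = (35/22)*(-245) = -8575/22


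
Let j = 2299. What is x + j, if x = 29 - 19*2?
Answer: 2290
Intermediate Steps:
x = -9 (x = 29 - 38 = -9)
x + j = -9 + 2299 = 2290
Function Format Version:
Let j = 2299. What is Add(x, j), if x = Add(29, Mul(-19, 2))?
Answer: 2290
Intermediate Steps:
x = -9 (x = Add(29, -38) = -9)
Add(x, j) = Add(-9, 2299) = 2290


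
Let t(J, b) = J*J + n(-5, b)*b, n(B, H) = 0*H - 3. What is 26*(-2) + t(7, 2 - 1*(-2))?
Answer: -15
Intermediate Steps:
n(B, H) = -3 (n(B, H) = 0 - 3 = -3)
t(J, b) = J**2 - 3*b (t(J, b) = J*J - 3*b = J**2 - 3*b)
26*(-2) + t(7, 2 - 1*(-2)) = 26*(-2) + (7**2 - 3*(2 - 1*(-2))) = -52 + (49 - 3*(2 + 2)) = -52 + (49 - 3*4) = -52 + (49 - 12) = -52 + 37 = -15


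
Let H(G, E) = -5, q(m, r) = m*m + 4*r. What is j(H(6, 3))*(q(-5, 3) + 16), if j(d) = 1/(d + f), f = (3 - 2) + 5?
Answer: 53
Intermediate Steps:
f = 6 (f = 1 + 5 = 6)
q(m, r) = m² + 4*r
j(d) = 1/(6 + d) (j(d) = 1/(d + 6) = 1/(6 + d))
j(H(6, 3))*(q(-5, 3) + 16) = (((-5)² + 4*3) + 16)/(6 - 5) = ((25 + 12) + 16)/1 = 1*(37 + 16) = 1*53 = 53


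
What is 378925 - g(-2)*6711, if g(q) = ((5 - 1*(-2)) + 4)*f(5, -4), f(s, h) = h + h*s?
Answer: 2150629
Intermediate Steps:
g(q) = -264 (g(q) = ((5 - 1*(-2)) + 4)*(-4*(1 + 5)) = ((5 + 2) + 4)*(-4*6) = (7 + 4)*(-24) = 11*(-24) = -264)
378925 - g(-2)*6711 = 378925 - (-264)*6711 = 378925 - 1*(-1771704) = 378925 + 1771704 = 2150629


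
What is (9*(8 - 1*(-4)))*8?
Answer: 864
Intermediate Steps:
(9*(8 - 1*(-4)))*8 = (9*(8 + 4))*8 = (9*12)*8 = 108*8 = 864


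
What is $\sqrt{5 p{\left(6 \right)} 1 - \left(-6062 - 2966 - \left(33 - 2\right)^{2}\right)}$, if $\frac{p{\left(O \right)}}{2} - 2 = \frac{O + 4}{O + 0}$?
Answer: $\frac{\sqrt{90231}}{3} \approx 100.13$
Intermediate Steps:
$p{\left(O \right)} = 4 + \frac{2 \left(4 + O\right)}{O}$ ($p{\left(O \right)} = 4 + 2 \frac{O + 4}{O + 0} = 4 + 2 \frac{4 + O}{O} = 4 + \frac{2 \left(4 + O\right)}{O}$)
$\sqrt{5 p{\left(6 \right)} 1 - \left(-6062 - 2966 - \left(33 - 2\right)^{2}\right)} = \sqrt{5 \left(6 + \frac{8}{6}\right) 1 - \left(-6062 - 2966 - \left(33 - 2\right)^{2}\right)} = \sqrt{5 \left(6 + 8 \cdot \frac{1}{6}\right) 1 + \left(31^{2} - \left(-6062 - 2966\right)\right)} = \sqrt{5 \left(6 + \frac{4}{3}\right) 1 + \left(961 - -9028\right)} = \sqrt{5 \cdot \frac{22}{3} \cdot 1 + \left(961 + 9028\right)} = \sqrt{\frac{110}{3} \cdot 1 + 9989} = \sqrt{\frac{110}{3} + 9989} = \sqrt{\frac{30077}{3}} = \frac{\sqrt{90231}}{3}$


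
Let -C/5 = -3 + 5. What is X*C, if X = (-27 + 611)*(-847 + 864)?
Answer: -99280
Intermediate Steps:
X = 9928 (X = 584*17 = 9928)
C = -10 (C = -5*(-3 + 5) = -5*2 = -10)
X*C = 9928*(-10) = -99280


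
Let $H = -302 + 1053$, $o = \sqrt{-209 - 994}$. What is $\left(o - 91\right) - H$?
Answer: $-842 + i \sqrt{1203} \approx -842.0 + 34.684 i$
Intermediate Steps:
$o = i \sqrt{1203}$ ($o = \sqrt{-1203} = i \sqrt{1203} \approx 34.684 i$)
$H = 751$
$\left(o - 91\right) - H = \left(i \sqrt{1203} - 91\right) - 751 = \left(-91 + i \sqrt{1203}\right) - 751 = -842 + i \sqrt{1203}$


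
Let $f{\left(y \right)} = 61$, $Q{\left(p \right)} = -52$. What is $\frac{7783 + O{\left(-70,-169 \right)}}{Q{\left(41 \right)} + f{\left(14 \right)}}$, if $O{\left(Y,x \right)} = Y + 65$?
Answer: $\frac{7778}{9} \approx 864.22$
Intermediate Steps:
$O{\left(Y,x \right)} = 65 + Y$
$\frac{7783 + O{\left(-70,-169 \right)}}{Q{\left(41 \right)} + f{\left(14 \right)}} = \frac{7783 + \left(65 - 70\right)}{-52 + 61} = \frac{7783 - 5}{9} = 7778 \cdot \frac{1}{9} = \frac{7778}{9}$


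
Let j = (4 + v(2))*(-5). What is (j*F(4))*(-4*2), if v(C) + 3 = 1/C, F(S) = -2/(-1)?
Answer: 120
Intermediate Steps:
F(S) = 2 (F(S) = -2*(-1) = 2)
v(C) = -3 + 1/C
j = -15/2 (j = (4 + (-3 + 1/2))*(-5) = (4 + (-3 + ½))*(-5) = (4 - 5/2)*(-5) = (3/2)*(-5) = -15/2 ≈ -7.5000)
(j*F(4))*(-4*2) = (-15/2*2)*(-4*2) = -15*(-8) = 120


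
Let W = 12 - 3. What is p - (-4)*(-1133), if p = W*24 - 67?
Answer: -4383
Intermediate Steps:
W = 9
p = 149 (p = 9*24 - 67 = 216 - 67 = 149)
p - (-4)*(-1133) = 149 - (-4)*(-1133) = 149 - 1*4532 = 149 - 4532 = -4383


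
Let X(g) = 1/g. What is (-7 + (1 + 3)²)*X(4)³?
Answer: 9/64 ≈ 0.14063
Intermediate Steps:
(-7 + (1 + 3)²)*X(4)³ = (-7 + (1 + 3)²)*(1/4)³ = (-7 + 4²)*(¼)³ = (-7 + 16)*(1/64) = 9*(1/64) = 9/64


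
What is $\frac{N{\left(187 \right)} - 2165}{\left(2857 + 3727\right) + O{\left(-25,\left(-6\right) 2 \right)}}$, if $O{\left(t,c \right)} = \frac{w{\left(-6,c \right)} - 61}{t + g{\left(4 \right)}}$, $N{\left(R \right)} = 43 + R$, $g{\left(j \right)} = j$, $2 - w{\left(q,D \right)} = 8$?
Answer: $- \frac{945}{3217} \approx -0.29375$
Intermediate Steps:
$w{\left(q,D \right)} = -6$ ($w{\left(q,D \right)} = 2 - 8 = -6$)
$O{\left(t,c \right)} = - \frac{67}{4 + t}$ ($O{\left(t,c \right)} = \frac{-6 - 61}{t + 4} = - \frac{67}{4 + t}$)
$\frac{N{\left(187 \right)} - 2165}{\left(2857 + 3727\right) + O{\left(-25,\left(-6\right) 2 \right)}} = \frac{\left(43 + 187\right) - 2165}{\left(2857 + 3727\right) - \frac{67}{4 - 25}} = \frac{230 - 2165}{6584 - \frac{67}{-21}} = - \frac{1935}{6584 - - \frac{67}{21}} = - \frac{1935}{6584 + \frac{67}{21}} = - \frac{1935}{\frac{138331}{21}} = \left(-1935\right) \frac{21}{138331} = - \frac{945}{3217}$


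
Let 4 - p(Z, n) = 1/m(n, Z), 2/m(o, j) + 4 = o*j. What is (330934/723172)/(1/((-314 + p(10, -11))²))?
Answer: 10591377203/361586 ≈ 29291.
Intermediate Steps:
m(o, j) = 2/(-4 + j*o) (m(o, j) = 2/(-4 + o*j) = 2/(-4 + j*o))
p(Z, n) = 6 - Z*n/2 (p(Z, n) = 4 - 1/(2/(-4 + Z*n)) = 4 - (-2 + Z*n/2) = 4 + (2 - Z*n/2) = 6 - Z*n/2)
(330934/723172)/(1/((-314 + p(10, -11))²)) = (330934/723172)/(1/((-314 + (6 - ½*10*(-11)))²)) = (330934*(1/723172))/(1/((-314 + (6 + 55))²)) = 165467/(361586*(1/((-314 + 61)²))) = 165467/(361586*(1/((-253)²))) = 165467/(361586*(1/64009)) = (165467/361586)*64009 = 10591377203/361586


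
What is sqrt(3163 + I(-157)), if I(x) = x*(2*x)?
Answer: 3*sqrt(5829) ≈ 229.04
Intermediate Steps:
I(x) = 2*x**2
sqrt(3163 + I(-157)) = sqrt(3163 + 2*(-157)**2) = sqrt(3163 + 2*24649) = sqrt(3163 + 49298) = sqrt(52461) = 3*sqrt(5829)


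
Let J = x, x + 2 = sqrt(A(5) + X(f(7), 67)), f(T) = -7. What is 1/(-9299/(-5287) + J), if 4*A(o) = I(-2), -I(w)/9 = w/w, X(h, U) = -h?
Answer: 93300/1815199 + 193442*sqrt(19)/1815199 ≈ 0.51592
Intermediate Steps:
I(w) = -9 (I(w) = -9*w/w = -9*1 = -9)
A(o) = -9/4 (A(o) = (1/4)*(-9) = -9/4)
x = -2 + sqrt(19)/2 (x = -2 + sqrt(-9/4 - 1*(-7)) = -2 + sqrt(-9/4 + 7) = -2 + sqrt(19/4) = -2 + sqrt(19)/2 ≈ 0.17945)
J = -2 + sqrt(19)/2 ≈ 0.17945
1/(-9299/(-5287) + J) = 1/(-9299/(-5287) + (-2 + sqrt(19)/2)) = 1/(-9299*(-1/5287) + (-2 + sqrt(19)/2)) = 1/(547/311 + (-2 + sqrt(19)/2)) = 1/(-75/311 + sqrt(19)/2)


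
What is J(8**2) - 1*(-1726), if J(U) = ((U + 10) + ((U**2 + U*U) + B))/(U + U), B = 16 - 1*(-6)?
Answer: 7163/4 ≈ 1790.8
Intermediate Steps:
B = 22 (B = 16 + 6 = 22)
J(U) = (32 + U + 2*U**2)/(2*U) (J(U) = ((U + 10) + ((U**2 + U*U) + 22))/(U + U) = ((10 + U) + ((U**2 + U**2) + 22))/((2*U)) = ((10 + U) + (2*U**2 + 22))*(1/(2*U)) = ((10 + U) + (22 + 2*U**2))*(1/(2*U)) = (32 + U + 2*U**2)*(1/(2*U)) = (32 + U + 2*U**2)/(2*U))
J(8**2) - 1*(-1726) = (1/2 + 8**2 + 16/(8**2)) - 1*(-1726) = (1/2 + 64 + 16/64) + 1726 = (1/2 + 64 + 16*(1/64)) + 1726 = (1/2 + 64 + 1/4) + 1726 = 259/4 + 1726 = 7163/4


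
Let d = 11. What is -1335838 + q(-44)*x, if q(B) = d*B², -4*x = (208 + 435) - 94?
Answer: -4258714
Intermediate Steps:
x = -549/4 (x = -((208 + 435) - 94)/4 = -(643 - 94)/4 = -¼*549 = -549/4 ≈ -137.25)
q(B) = 11*B²
-1335838 + q(-44)*x = -1335838 + (11*(-44)²)*(-549/4) = -1335838 + (11*1936)*(-549/4) = -1335838 + 21296*(-549/4) = -1335838 - 2922876 = -4258714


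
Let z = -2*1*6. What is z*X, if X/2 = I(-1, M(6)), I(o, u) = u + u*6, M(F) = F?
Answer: -1008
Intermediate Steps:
I(o, u) = 7*u (I(o, u) = u + 6*u = 7*u)
z = -12 (z = -2*6 = -12)
X = 84 (X = 2*(7*6) = 2*42 = 84)
z*X = -12*84 = -1008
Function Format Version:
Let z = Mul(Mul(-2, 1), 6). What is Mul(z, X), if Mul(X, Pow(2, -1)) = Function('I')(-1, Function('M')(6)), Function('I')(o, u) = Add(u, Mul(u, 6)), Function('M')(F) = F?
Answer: -1008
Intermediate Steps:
Function('I')(o, u) = Mul(7, u) (Function('I')(o, u) = Add(u, Mul(6, u)) = Mul(7, u))
z = -12 (z = Mul(-2, 6) = -12)
X = 84 (X = Mul(2, Mul(7, 6)) = Mul(2, 42) = 84)
Mul(z, X) = Mul(-12, 84) = -1008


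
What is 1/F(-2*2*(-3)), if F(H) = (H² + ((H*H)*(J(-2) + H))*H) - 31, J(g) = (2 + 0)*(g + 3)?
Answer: 1/24305 ≈ 4.1144e-5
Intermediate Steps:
J(g) = 6 + 2*g (J(g) = 2*(3 + g) = 6 + 2*g)
F(H) = -31 + H² + H³*(2 + H) (F(H) = (H² + ((H*H)*((6 + 2*(-2)) + H))*H) - 31 = (H² + (H²*((6 - 4) + H))*H) - 31 = (H² + (H²*(2 + H))*H) - 31 = (H² + H³*(2 + H)) - 31 = -31 + H² + H³*(2 + H))
1/F(-2*2*(-3)) = 1/(-31 + (-2*2*(-3))² + (-2*2*(-3))⁴ + 2*(-2*2*(-3))³) = 1/(-31 + (-4*(-3))² + (-4*(-3))⁴ + 2*(-4*(-3))³) = 1/(-31 + 12² + 12⁴ + 2*12³) = 1/(-31 + 144 + 20736 + 2*1728) = 1/(-31 + 144 + 20736 + 3456) = 1/24305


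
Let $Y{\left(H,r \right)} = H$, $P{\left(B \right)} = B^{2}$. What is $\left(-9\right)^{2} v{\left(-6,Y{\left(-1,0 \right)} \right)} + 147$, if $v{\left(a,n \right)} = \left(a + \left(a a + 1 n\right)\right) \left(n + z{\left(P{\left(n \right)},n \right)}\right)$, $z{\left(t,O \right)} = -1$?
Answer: $-4551$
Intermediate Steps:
$v{\left(a,n \right)} = \left(-1 + n\right) \left(a + n + a^{2}\right)$ ($v{\left(a,n \right)} = \left(a + \left(a a + 1 n\right)\right) \left(n - 1\right) = \left(a + \left(a^{2} + n\right)\right) \left(-1 + n\right) = \left(a + \left(n + a^{2}\right)\right) \left(-1 + n\right) = \left(a + n + a^{2}\right) \left(-1 + n\right) = \left(-1 + n\right) \left(a + n + a^{2}\right)$)
$\left(-9\right)^{2} v{\left(-6,Y{\left(-1,0 \right)} \right)} + 147 = \left(-9\right)^{2} \left(\left(-1\right)^{2} - -6 - -1 - \left(-6\right)^{2} - -6 - \left(-6\right)^{2}\right) + 147 = 81 \left(1 + 6 + 1 - 36 + 6 - 36\right) + 147 = 81 \left(-58\right) + 147 = -4698 + 147 = -4551$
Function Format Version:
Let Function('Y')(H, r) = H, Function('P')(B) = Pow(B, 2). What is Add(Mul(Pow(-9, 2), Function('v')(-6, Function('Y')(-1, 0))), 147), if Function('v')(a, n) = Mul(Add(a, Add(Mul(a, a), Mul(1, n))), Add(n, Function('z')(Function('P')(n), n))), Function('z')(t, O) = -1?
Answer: -4551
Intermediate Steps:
Function('v')(a, n) = Mul(Add(-1, n), Add(a, n, Pow(a, 2))) (Function('v')(a, n) = Mul(Add(a, Add(Mul(a, a), Mul(1, n))), Add(n, -1)) = Mul(Add(a, Add(Pow(a, 2), n)), Add(-1, n)) = Mul(Add(a, Add(n, Pow(a, 2))), Add(-1, n)) = Mul(Add(a, n, Pow(a, 2)), Add(-1, n)) = Mul(Add(-1, n), Add(a, n, Pow(a, 2))))
Add(Mul(Pow(-9, 2), Function('v')(-6, Function('Y')(-1, 0))), 147) = Add(Mul(Pow(-9, 2), Add(Pow(-1, 2), Mul(-1, -6), Mul(-1, -1), Mul(-1, Pow(-6, 2)), Mul(-6, -1), Mul(-1, Pow(-6, 2)))), 147) = Add(Mul(81, Add(1, 6, 1, Mul(-1, 36), 6, Mul(-1, 36))), 147) = Add(Mul(81, Add(1, 6, 1, -36, 6, -36)), 147) = Add(Mul(81, -58), 147) = Add(-4698, 147) = -4551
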